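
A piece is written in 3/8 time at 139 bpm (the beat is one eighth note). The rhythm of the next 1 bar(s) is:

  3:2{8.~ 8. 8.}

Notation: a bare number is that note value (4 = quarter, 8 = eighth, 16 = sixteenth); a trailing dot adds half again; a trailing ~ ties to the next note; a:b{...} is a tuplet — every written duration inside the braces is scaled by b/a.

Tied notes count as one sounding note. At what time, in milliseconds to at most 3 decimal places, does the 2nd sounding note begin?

1. 0.0ms @ 0 + 863.309ms (2)
2. 863.309ms @ 2 + 431.655ms (1)

note 2 onset = 2b = 863.309ms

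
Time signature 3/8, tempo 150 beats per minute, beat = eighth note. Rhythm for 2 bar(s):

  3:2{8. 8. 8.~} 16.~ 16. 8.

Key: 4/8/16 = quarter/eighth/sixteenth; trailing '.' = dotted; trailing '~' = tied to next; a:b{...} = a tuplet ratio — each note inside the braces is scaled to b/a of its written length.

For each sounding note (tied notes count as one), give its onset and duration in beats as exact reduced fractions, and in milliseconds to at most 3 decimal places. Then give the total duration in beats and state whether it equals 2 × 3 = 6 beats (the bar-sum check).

1) 0.0ms=0b +400.0ms=1b
2) 400.0ms=1b +400.0ms=1b
3) 800.0ms=2b +1000.0ms=5/2b
4) 1800.0ms=9/2b +600.0ms=3/2b
Σ=6b of 6 (150bpm 3/8) — PASS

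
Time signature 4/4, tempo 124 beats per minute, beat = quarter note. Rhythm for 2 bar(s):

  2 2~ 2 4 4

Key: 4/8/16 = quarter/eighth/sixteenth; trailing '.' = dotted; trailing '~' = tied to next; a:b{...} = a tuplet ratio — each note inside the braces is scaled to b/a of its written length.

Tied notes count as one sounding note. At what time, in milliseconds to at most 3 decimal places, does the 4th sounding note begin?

note 4 onset = 7b = 3387.097ms

1. 0.0ms @ 0 + 967.742ms (2)
2. 967.742ms @ 2 + 1935.484ms (4)
3. 2903.226ms @ 6 + 483.871ms (1)
4. 3387.097ms @ 7 + 483.871ms (1)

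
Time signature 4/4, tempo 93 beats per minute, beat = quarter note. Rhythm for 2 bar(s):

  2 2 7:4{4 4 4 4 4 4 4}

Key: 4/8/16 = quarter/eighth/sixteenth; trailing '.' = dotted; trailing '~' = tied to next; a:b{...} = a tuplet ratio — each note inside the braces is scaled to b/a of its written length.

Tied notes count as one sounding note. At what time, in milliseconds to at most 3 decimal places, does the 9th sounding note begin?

1. 0.0ms @ 0 + 1290.323ms (2)
2. 1290.323ms @ 2 + 1290.323ms (2)
3. 2580.645ms @ 4 + 368.664ms (4/7)
4. 2949.309ms @ 32/7 + 368.664ms (4/7)
5. 3317.972ms @ 36/7 + 368.664ms (4/7)
6. 3686.636ms @ 40/7 + 368.664ms (4/7)
7. 4055.3ms @ 44/7 + 368.664ms (4/7)
8. 4423.963ms @ 48/7 + 368.664ms (4/7)
9. 4792.627ms @ 52/7 + 368.664ms (4/7)

note 9 onset = 52/7b = 4792.627ms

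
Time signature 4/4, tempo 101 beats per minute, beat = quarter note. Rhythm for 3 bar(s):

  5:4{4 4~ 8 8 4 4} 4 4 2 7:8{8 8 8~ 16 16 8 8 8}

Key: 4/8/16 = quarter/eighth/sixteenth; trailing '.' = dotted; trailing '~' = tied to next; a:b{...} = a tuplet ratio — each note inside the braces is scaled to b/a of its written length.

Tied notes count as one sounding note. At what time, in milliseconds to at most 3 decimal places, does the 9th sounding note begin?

1. 0.0ms @ 0 + 475.248ms (4/5)
2. 475.248ms @ 4/5 + 712.871ms (6/5)
3. 1188.119ms @ 2 + 237.624ms (2/5)
4. 1425.743ms @ 12/5 + 475.248ms (4/5)
5. 1900.99ms @ 16/5 + 475.248ms (4/5)
6. 2376.238ms @ 4 + 594.059ms (1)
7. 2970.297ms @ 5 + 594.059ms (1)
8. 3564.356ms @ 6 + 1188.119ms (2)
9. 4752.475ms @ 8 + 339.463ms (4/7)
10. 5091.938ms @ 60/7 + 339.463ms (4/7)
11. 5431.4ms @ 64/7 + 509.194ms (6/7)
12. 5940.594ms @ 10 + 169.731ms (2/7)
13. 6110.325ms @ 72/7 + 339.463ms (4/7)
14. 6449.788ms @ 76/7 + 339.463ms (4/7)
15. 6789.25ms @ 80/7 + 339.463ms (4/7)

note 9 onset = 8b = 4752.475ms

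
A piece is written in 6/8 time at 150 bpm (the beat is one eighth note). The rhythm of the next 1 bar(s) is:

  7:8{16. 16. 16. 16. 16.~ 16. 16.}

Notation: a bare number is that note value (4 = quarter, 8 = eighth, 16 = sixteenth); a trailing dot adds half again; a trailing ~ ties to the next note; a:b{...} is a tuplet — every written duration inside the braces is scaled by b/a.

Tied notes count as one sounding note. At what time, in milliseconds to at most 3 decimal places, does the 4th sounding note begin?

1. 0.0ms @ 0 + 342.857ms (6/7)
2. 342.857ms @ 6/7 + 342.857ms (6/7)
3. 685.714ms @ 12/7 + 342.857ms (6/7)
4. 1028.571ms @ 18/7 + 342.857ms (6/7)
5. 1371.429ms @ 24/7 + 685.714ms (12/7)
6. 2057.143ms @ 36/7 + 342.857ms (6/7)

note 4 onset = 18/7b = 1028.571ms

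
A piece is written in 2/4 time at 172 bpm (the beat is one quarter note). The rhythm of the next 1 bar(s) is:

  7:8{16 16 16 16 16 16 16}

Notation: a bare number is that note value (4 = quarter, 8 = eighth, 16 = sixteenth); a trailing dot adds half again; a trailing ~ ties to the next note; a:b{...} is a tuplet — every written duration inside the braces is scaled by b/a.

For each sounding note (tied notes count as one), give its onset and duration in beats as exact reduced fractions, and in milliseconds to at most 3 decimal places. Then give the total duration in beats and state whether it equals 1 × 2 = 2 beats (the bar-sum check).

1) 0.0ms=0b +99.668ms=2/7b
2) 99.668ms=2/7b +99.668ms=2/7b
3) 199.336ms=4/7b +99.668ms=2/7b
4) 299.003ms=6/7b +99.668ms=2/7b
5) 398.671ms=8/7b +99.668ms=2/7b
6) 498.339ms=10/7b +99.668ms=2/7b
7) 598.007ms=12/7b +99.668ms=2/7b
Σ=2b of 2 (172bpm 2/4) — PASS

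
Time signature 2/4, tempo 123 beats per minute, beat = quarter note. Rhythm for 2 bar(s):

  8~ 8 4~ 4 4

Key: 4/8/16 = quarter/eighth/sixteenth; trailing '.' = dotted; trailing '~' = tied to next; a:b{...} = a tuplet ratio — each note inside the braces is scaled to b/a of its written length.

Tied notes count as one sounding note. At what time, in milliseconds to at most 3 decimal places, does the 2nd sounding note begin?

1. 0.0ms @ 0 + 487.805ms (1)
2. 487.805ms @ 1 + 975.61ms (2)
3. 1463.415ms @ 3 + 487.805ms (1)

note 2 onset = 1b = 487.805ms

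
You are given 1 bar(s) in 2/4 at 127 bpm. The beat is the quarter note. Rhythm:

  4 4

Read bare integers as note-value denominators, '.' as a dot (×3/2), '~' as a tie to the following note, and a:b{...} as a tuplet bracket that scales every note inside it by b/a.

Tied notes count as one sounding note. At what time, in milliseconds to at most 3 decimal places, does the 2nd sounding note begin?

1. 0.0ms @ 0 + 472.441ms (1)
2. 472.441ms @ 1 + 472.441ms (1)

note 2 onset = 1b = 472.441ms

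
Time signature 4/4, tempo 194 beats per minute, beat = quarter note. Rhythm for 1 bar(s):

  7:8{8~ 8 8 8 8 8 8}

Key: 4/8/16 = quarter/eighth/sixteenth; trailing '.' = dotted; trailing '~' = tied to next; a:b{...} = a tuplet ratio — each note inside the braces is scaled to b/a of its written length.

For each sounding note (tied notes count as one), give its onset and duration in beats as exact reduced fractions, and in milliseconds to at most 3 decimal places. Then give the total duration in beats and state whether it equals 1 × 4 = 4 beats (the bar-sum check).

1) 0.0ms=0b +353.461ms=8/7b
2) 353.461ms=8/7b +176.73ms=4/7b
3) 530.191ms=12/7b +176.73ms=4/7b
4) 706.922ms=16/7b +176.73ms=4/7b
5) 883.652ms=20/7b +176.73ms=4/7b
6) 1060.383ms=24/7b +176.73ms=4/7b
Σ=4b of 4 (194bpm 4/4) — PASS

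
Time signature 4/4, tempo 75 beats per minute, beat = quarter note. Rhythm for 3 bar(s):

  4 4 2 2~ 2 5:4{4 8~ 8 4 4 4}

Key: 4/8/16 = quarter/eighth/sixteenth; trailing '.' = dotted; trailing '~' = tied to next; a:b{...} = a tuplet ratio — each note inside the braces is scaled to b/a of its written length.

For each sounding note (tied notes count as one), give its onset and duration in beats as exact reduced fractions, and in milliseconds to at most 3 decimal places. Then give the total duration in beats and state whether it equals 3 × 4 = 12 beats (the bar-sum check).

1) 0.0ms=0b +800.0ms=1b
2) 800.0ms=1b +800.0ms=1b
3) 1600.0ms=2b +1600.0ms=2b
4) 3200.0ms=4b +3200.0ms=4b
5) 6400.0ms=8b +640.0ms=4/5b
6) 7040.0ms=44/5b +640.0ms=4/5b
7) 7680.0ms=48/5b +640.0ms=4/5b
8) 8320.0ms=52/5b +640.0ms=4/5b
9) 8960.0ms=56/5b +640.0ms=4/5b
Σ=12b of 12 (75bpm 4/4) — PASS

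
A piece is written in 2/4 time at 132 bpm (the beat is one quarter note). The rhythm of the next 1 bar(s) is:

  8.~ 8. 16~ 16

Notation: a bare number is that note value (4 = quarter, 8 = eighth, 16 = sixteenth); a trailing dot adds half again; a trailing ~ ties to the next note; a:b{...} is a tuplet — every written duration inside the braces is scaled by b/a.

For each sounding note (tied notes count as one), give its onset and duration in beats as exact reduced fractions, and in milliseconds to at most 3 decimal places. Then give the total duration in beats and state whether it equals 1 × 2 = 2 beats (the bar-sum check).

1) 0.0ms=0b +681.818ms=3/2b
2) 681.818ms=3/2b +227.273ms=1/2b
Σ=2b of 2 (132bpm 2/4) — PASS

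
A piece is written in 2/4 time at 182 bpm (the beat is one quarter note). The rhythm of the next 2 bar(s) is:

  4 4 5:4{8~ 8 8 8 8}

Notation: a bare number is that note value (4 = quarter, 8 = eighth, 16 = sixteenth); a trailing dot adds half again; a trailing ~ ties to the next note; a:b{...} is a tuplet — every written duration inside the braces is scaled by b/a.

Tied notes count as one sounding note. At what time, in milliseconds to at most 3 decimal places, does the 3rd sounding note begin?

1. 0.0ms @ 0 + 329.67ms (1)
2. 329.67ms @ 1 + 329.67ms (1)
3. 659.341ms @ 2 + 263.736ms (4/5)
4. 923.077ms @ 14/5 + 131.868ms (2/5)
5. 1054.945ms @ 16/5 + 131.868ms (2/5)
6. 1186.813ms @ 18/5 + 131.868ms (2/5)

note 3 onset = 2b = 659.341ms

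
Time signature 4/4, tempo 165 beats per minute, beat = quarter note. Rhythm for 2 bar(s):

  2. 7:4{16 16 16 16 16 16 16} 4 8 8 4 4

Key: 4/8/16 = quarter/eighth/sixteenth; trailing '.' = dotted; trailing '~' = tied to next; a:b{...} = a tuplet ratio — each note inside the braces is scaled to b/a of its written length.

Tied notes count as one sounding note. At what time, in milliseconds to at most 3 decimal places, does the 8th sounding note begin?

1. 0.0ms @ 0 + 1090.909ms (3)
2. 1090.909ms @ 3 + 51.948ms (1/7)
3. 1142.857ms @ 22/7 + 51.948ms (1/7)
4. 1194.805ms @ 23/7 + 51.948ms (1/7)
5. 1246.753ms @ 24/7 + 51.948ms (1/7)
6. 1298.701ms @ 25/7 + 51.948ms (1/7)
7. 1350.649ms @ 26/7 + 51.948ms (1/7)
8. 1402.597ms @ 27/7 + 51.948ms (1/7)
9. 1454.545ms @ 4 + 363.636ms (1)
10. 1818.182ms @ 5 + 181.818ms (1/2)
11. 2000.0ms @ 11/2 + 181.818ms (1/2)
12. 2181.818ms @ 6 + 363.636ms (1)
13. 2545.455ms @ 7 + 363.636ms (1)

note 8 onset = 27/7b = 1402.597ms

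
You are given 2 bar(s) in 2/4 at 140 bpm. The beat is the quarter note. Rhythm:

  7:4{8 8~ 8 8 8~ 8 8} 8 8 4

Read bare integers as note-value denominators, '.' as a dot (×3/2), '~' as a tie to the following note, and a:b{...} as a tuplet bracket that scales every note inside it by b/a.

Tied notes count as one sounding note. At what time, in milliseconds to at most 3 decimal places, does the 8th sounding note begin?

note 8 onset = 3b = 1285.714ms

1. 0.0ms @ 0 + 122.449ms (2/7)
2. 122.449ms @ 2/7 + 244.898ms (4/7)
3. 367.347ms @ 6/7 + 122.449ms (2/7)
4. 489.796ms @ 8/7 + 244.898ms (4/7)
5. 734.694ms @ 12/7 + 122.449ms (2/7)
6. 857.143ms @ 2 + 214.286ms (1/2)
7. 1071.429ms @ 5/2 + 214.286ms (1/2)
8. 1285.714ms @ 3 + 428.571ms (1)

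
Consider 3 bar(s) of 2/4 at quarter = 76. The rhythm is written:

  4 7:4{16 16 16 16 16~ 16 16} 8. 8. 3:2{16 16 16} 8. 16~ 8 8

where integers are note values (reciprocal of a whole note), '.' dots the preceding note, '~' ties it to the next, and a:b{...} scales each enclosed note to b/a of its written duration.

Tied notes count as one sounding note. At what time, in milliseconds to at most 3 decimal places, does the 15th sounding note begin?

note 15 onset = 11/2b = 4342.105ms

1. 0.0ms @ 0 + 789.474ms (1)
2. 789.474ms @ 1 + 112.782ms (1/7)
3. 902.256ms @ 8/7 + 112.782ms (1/7)
4. 1015.038ms @ 9/7 + 112.782ms (1/7)
5. 1127.82ms @ 10/7 + 112.782ms (1/7)
6. 1240.602ms @ 11/7 + 225.564ms (2/7)
7. 1466.165ms @ 13/7 + 112.782ms (1/7)
8. 1578.947ms @ 2 + 592.105ms (3/4)
9. 2171.053ms @ 11/4 + 592.105ms (3/4)
10. 2763.158ms @ 7/2 + 131.579ms (1/6)
11. 2894.737ms @ 11/3 + 131.579ms (1/6)
12. 3026.316ms @ 23/6 + 131.579ms (1/6)
13. 3157.895ms @ 4 + 592.105ms (3/4)
14. 3750.0ms @ 19/4 + 592.105ms (3/4)
15. 4342.105ms @ 11/2 + 394.737ms (1/2)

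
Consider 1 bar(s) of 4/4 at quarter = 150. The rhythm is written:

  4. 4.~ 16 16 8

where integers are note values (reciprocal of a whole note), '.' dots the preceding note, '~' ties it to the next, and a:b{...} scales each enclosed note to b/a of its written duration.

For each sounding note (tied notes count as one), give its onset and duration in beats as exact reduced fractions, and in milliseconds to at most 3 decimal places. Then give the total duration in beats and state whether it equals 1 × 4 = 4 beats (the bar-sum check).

1) 0.0ms=0b +600.0ms=3/2b
2) 600.0ms=3/2b +700.0ms=7/4b
3) 1300.0ms=13/4b +100.0ms=1/4b
4) 1400.0ms=7/2b +200.0ms=1/2b
Σ=4b of 4 (150bpm 4/4) — PASS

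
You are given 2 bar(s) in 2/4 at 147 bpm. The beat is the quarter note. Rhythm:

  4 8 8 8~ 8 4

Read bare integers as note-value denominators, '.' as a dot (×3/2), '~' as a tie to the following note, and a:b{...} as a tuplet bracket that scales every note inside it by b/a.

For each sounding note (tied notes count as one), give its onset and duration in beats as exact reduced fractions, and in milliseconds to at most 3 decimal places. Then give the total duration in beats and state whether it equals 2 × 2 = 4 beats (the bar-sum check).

1) 0.0ms=0b +408.163ms=1b
2) 408.163ms=1b +204.082ms=1/2b
3) 612.245ms=3/2b +204.082ms=1/2b
4) 816.327ms=2b +408.163ms=1b
5) 1224.49ms=3b +408.163ms=1b
Σ=4b of 4 (147bpm 2/4) — PASS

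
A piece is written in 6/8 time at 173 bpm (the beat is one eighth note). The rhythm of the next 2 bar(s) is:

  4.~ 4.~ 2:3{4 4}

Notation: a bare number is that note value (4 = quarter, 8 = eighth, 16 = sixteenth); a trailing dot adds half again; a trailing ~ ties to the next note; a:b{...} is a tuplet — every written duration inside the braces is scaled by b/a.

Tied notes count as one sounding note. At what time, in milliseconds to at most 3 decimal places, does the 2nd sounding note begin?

1. 0.0ms @ 0 + 3121.387ms (9)
2. 3121.387ms @ 9 + 1040.462ms (3)

note 2 onset = 9b = 3121.387ms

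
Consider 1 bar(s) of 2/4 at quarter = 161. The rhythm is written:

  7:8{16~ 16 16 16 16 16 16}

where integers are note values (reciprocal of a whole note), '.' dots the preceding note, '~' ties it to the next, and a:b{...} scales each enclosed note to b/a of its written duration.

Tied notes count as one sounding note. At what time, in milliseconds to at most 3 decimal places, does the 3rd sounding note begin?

note 3 onset = 6/7b = 319.432ms

1. 0.0ms @ 0 + 212.955ms (4/7)
2. 212.955ms @ 4/7 + 106.477ms (2/7)
3. 319.432ms @ 6/7 + 106.477ms (2/7)
4. 425.909ms @ 8/7 + 106.477ms (2/7)
5. 532.387ms @ 10/7 + 106.477ms (2/7)
6. 638.864ms @ 12/7 + 106.477ms (2/7)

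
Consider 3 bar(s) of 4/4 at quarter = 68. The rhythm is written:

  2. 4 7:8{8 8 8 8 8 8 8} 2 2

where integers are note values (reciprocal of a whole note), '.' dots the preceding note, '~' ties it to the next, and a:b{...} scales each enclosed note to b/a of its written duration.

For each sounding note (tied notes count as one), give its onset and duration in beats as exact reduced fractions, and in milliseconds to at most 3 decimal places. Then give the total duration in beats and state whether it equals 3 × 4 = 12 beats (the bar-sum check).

1) 0.0ms=0b +2647.059ms=3b
2) 2647.059ms=3b +882.353ms=1b
3) 3529.412ms=4b +504.202ms=4/7b
4) 4033.613ms=32/7b +504.202ms=4/7b
5) 4537.815ms=36/7b +504.202ms=4/7b
6) 5042.017ms=40/7b +504.202ms=4/7b
7) 5546.218ms=44/7b +504.202ms=4/7b
8) 6050.42ms=48/7b +504.202ms=4/7b
9) 6554.622ms=52/7b +504.202ms=4/7b
10) 7058.824ms=8b +1764.706ms=2b
11) 8823.529ms=10b +1764.706ms=2b
Σ=12b of 12 (68bpm 4/4) — PASS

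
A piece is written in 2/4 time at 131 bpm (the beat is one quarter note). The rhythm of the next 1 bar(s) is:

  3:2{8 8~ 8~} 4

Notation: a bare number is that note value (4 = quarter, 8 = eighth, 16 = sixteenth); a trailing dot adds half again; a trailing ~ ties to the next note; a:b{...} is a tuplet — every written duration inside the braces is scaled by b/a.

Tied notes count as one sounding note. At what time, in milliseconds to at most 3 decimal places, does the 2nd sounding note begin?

note 2 onset = 1/3b = 152.672ms

1. 0.0ms @ 0 + 152.672ms (1/3)
2. 152.672ms @ 1/3 + 763.359ms (5/3)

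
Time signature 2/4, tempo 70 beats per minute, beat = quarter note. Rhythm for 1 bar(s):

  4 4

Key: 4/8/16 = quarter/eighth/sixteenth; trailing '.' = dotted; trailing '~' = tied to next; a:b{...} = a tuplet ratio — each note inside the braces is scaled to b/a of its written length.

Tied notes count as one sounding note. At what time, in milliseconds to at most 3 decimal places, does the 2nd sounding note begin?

1. 0.0ms @ 0 + 857.143ms (1)
2. 857.143ms @ 1 + 857.143ms (1)

note 2 onset = 1b = 857.143ms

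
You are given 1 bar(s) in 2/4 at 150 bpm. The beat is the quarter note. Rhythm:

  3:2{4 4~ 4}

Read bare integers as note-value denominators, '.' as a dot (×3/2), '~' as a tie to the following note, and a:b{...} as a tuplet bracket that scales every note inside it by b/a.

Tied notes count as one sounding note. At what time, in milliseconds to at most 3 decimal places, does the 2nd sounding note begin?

note 2 onset = 2/3b = 266.667ms

1. 0.0ms @ 0 + 266.667ms (2/3)
2. 266.667ms @ 2/3 + 533.333ms (4/3)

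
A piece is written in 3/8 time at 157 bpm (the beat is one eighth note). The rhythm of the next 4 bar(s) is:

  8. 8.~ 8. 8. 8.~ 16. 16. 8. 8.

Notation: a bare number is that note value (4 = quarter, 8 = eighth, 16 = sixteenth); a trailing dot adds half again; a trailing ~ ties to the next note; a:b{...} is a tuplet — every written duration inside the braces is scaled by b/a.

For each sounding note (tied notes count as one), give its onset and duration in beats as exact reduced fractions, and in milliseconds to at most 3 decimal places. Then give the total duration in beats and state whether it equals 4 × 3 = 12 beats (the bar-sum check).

1) 0.0ms=0b +573.248ms=3/2b
2) 573.248ms=3/2b +1146.497ms=3b
3) 1719.745ms=9/2b +573.248ms=3/2b
4) 2292.994ms=6b +859.873ms=9/4b
5) 3152.866ms=33/4b +286.624ms=3/4b
6) 3439.49ms=9b +573.248ms=3/2b
7) 4012.739ms=21/2b +573.248ms=3/2b
Σ=12b of 12 (157bpm 3/8) — PASS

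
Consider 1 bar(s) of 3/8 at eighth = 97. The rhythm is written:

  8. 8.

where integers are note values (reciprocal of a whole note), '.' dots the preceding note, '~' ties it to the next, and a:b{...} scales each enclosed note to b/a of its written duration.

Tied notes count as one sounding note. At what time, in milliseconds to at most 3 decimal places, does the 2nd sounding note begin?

1. 0.0ms @ 0 + 927.835ms (3/2)
2. 927.835ms @ 3/2 + 927.835ms (3/2)

note 2 onset = 3/2b = 927.835ms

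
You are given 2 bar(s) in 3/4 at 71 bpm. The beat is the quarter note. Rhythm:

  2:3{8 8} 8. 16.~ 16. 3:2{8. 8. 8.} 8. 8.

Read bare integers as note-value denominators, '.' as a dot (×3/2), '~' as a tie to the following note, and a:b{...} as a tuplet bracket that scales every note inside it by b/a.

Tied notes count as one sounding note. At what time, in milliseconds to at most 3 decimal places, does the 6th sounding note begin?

1. 0.0ms @ 0 + 633.803ms (3/4)
2. 633.803ms @ 3/4 + 633.803ms (3/4)
3. 1267.606ms @ 3/2 + 633.803ms (3/4)
4. 1901.408ms @ 9/4 + 633.803ms (3/4)
5. 2535.211ms @ 3 + 422.535ms (1/2)
6. 2957.746ms @ 7/2 + 422.535ms (1/2)
7. 3380.282ms @ 4 + 422.535ms (1/2)
8. 3802.817ms @ 9/2 + 633.803ms (3/4)
9. 4436.62ms @ 21/4 + 633.803ms (3/4)

note 6 onset = 7/2b = 2957.746ms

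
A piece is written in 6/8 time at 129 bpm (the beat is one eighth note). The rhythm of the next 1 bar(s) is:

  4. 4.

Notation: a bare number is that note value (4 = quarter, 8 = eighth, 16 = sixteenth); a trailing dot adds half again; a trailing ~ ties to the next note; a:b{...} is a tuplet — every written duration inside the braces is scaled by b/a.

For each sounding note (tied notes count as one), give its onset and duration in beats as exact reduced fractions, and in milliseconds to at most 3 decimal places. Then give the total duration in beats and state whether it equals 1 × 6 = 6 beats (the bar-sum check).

1) 0.0ms=0b +1395.349ms=3b
2) 1395.349ms=3b +1395.349ms=3b
Σ=6b of 6 (129bpm 6/8) — PASS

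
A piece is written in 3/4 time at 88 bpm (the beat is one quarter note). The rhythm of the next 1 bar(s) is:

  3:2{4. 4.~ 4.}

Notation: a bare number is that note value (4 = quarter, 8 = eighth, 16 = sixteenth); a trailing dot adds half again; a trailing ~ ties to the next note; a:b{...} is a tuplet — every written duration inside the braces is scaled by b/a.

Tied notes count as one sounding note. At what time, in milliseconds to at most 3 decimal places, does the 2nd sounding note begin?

note 2 onset = 1b = 681.818ms

1. 0.0ms @ 0 + 681.818ms (1)
2. 681.818ms @ 1 + 1363.636ms (2)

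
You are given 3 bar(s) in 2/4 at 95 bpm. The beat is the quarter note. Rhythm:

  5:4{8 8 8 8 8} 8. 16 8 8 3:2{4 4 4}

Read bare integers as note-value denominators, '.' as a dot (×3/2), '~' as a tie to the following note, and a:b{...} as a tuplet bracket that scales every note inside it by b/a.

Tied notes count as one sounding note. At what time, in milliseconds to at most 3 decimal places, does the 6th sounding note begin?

note 6 onset = 2b = 1263.158ms

1. 0.0ms @ 0 + 252.632ms (2/5)
2. 252.632ms @ 2/5 + 252.632ms (2/5)
3. 505.263ms @ 4/5 + 252.632ms (2/5)
4. 757.895ms @ 6/5 + 252.632ms (2/5)
5. 1010.526ms @ 8/5 + 252.632ms (2/5)
6. 1263.158ms @ 2 + 473.684ms (3/4)
7. 1736.842ms @ 11/4 + 157.895ms (1/4)
8. 1894.737ms @ 3 + 315.789ms (1/2)
9. 2210.526ms @ 7/2 + 315.789ms (1/2)
10. 2526.316ms @ 4 + 421.053ms (2/3)
11. 2947.368ms @ 14/3 + 421.053ms (2/3)
12. 3368.421ms @ 16/3 + 421.053ms (2/3)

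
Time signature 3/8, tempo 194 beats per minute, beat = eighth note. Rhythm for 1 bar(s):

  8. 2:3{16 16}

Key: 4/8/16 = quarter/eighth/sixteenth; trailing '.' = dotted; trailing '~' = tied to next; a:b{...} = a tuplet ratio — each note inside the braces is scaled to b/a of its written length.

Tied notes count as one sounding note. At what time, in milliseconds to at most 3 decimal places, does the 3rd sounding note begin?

note 3 onset = 9/4b = 695.876ms

1. 0.0ms @ 0 + 463.918ms (3/2)
2. 463.918ms @ 3/2 + 231.959ms (3/4)
3. 695.876ms @ 9/4 + 231.959ms (3/4)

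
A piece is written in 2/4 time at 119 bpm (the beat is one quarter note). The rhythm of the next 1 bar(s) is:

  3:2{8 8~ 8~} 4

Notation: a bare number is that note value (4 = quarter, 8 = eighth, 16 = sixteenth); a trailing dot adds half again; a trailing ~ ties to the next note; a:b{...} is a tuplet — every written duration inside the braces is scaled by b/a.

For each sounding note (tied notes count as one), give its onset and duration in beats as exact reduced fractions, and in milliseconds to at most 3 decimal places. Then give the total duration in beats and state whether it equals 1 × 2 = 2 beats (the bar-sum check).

1) 0.0ms=0b +168.067ms=1/3b
2) 168.067ms=1/3b +840.336ms=5/3b
Σ=2b of 2 (119bpm 2/4) — PASS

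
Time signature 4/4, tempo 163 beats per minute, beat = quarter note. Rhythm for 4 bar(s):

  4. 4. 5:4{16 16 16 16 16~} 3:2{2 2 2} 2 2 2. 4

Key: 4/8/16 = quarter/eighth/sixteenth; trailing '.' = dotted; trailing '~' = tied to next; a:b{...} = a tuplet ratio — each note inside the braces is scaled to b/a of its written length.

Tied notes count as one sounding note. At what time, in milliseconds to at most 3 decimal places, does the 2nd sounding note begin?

note 2 onset = 3/2b = 552.147ms

1. 0.0ms @ 0 + 552.147ms (3/2)
2. 552.147ms @ 3/2 + 552.147ms (3/2)
3. 1104.294ms @ 3 + 73.62ms (1/5)
4. 1177.914ms @ 16/5 + 73.62ms (1/5)
5. 1251.534ms @ 17/5 + 73.62ms (1/5)
6. 1325.153ms @ 18/5 + 73.62ms (1/5)
7. 1398.773ms @ 19/5 + 564.417ms (23/15)
8. 1963.19ms @ 16/3 + 490.798ms (4/3)
9. 2453.988ms @ 20/3 + 490.798ms (4/3)
10. 2944.785ms @ 8 + 736.196ms (2)
11. 3680.982ms @ 10 + 736.196ms (2)
12. 4417.178ms @ 12 + 1104.294ms (3)
13. 5521.472ms @ 15 + 368.098ms (1)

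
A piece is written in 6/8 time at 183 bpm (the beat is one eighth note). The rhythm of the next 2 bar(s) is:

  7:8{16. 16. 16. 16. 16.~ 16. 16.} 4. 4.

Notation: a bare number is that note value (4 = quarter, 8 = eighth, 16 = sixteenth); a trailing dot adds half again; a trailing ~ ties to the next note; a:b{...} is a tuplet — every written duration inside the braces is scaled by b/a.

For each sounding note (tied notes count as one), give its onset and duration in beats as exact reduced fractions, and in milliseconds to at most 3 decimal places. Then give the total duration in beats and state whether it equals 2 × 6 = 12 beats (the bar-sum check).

1) 0.0ms=0b +281.03ms=6/7b
2) 281.03ms=6/7b +281.03ms=6/7b
3) 562.061ms=12/7b +281.03ms=6/7b
4) 843.091ms=18/7b +281.03ms=6/7b
5) 1124.122ms=24/7b +562.061ms=12/7b
6) 1686.183ms=36/7b +281.03ms=6/7b
7) 1967.213ms=6b +983.607ms=3b
8) 2950.82ms=9b +983.607ms=3b
Σ=12b of 12 (183bpm 6/8) — PASS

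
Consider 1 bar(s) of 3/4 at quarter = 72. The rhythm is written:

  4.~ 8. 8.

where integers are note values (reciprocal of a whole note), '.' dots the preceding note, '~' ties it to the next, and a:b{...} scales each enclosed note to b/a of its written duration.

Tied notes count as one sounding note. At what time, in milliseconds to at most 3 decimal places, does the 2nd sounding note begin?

note 2 onset = 9/4b = 1875.0ms

1. 0.0ms @ 0 + 1875.0ms (9/4)
2. 1875.0ms @ 9/4 + 625.0ms (3/4)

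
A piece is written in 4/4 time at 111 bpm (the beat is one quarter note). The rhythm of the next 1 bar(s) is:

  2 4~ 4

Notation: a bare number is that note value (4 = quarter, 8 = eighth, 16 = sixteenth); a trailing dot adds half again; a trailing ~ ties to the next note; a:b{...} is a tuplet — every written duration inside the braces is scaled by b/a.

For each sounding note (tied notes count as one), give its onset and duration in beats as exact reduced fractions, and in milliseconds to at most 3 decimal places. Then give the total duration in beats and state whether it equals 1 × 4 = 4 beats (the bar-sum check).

1) 0.0ms=0b +1081.081ms=2b
2) 1081.081ms=2b +1081.081ms=2b
Σ=4b of 4 (111bpm 4/4) — PASS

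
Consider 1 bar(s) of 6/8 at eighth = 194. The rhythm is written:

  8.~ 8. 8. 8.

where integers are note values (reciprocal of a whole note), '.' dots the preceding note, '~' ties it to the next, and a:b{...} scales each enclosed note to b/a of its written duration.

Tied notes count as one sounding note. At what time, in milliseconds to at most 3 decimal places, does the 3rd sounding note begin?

note 3 onset = 9/2b = 1391.753ms

1. 0.0ms @ 0 + 927.835ms (3)
2. 927.835ms @ 3 + 463.918ms (3/2)
3. 1391.753ms @ 9/2 + 463.918ms (3/2)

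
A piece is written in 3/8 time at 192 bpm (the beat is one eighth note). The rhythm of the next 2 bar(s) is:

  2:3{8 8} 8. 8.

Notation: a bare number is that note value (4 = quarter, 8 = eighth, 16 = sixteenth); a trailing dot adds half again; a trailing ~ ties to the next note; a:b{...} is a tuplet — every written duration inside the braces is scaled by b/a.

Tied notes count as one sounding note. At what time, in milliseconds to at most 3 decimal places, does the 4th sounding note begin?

1. 0.0ms @ 0 + 468.75ms (3/2)
2. 468.75ms @ 3/2 + 468.75ms (3/2)
3. 937.5ms @ 3 + 468.75ms (3/2)
4. 1406.25ms @ 9/2 + 468.75ms (3/2)

note 4 onset = 9/2b = 1406.25ms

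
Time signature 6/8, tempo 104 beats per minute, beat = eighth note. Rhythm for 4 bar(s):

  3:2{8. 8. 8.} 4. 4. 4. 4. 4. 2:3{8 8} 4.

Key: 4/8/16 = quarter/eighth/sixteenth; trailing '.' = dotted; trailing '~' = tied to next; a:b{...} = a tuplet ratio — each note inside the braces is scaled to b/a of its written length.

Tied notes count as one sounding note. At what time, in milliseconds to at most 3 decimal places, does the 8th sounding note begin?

note 8 onset = 15b = 8653.846ms

1. 0.0ms @ 0 + 576.923ms (1)
2. 576.923ms @ 1 + 576.923ms (1)
3. 1153.846ms @ 2 + 576.923ms (1)
4. 1730.769ms @ 3 + 1730.769ms (3)
5. 3461.538ms @ 6 + 1730.769ms (3)
6. 5192.308ms @ 9 + 1730.769ms (3)
7. 6923.077ms @ 12 + 1730.769ms (3)
8. 8653.846ms @ 15 + 1730.769ms (3)
9. 10384.615ms @ 18 + 865.385ms (3/2)
10. 11250.0ms @ 39/2 + 865.385ms (3/2)
11. 12115.385ms @ 21 + 1730.769ms (3)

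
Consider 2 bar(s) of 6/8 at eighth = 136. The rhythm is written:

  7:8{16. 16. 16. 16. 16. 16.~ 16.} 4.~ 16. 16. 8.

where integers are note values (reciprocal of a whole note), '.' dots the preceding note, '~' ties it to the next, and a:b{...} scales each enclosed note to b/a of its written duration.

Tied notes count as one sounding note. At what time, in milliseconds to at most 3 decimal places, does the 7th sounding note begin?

note 7 onset = 6b = 2647.059ms

1. 0.0ms @ 0 + 378.151ms (6/7)
2. 378.151ms @ 6/7 + 378.151ms (6/7)
3. 756.303ms @ 12/7 + 378.151ms (6/7)
4. 1134.454ms @ 18/7 + 378.151ms (6/7)
5. 1512.605ms @ 24/7 + 378.151ms (6/7)
6. 1890.756ms @ 30/7 + 756.303ms (12/7)
7. 2647.059ms @ 6 + 1654.412ms (15/4)
8. 4301.471ms @ 39/4 + 330.882ms (3/4)
9. 4632.353ms @ 21/2 + 661.765ms (3/2)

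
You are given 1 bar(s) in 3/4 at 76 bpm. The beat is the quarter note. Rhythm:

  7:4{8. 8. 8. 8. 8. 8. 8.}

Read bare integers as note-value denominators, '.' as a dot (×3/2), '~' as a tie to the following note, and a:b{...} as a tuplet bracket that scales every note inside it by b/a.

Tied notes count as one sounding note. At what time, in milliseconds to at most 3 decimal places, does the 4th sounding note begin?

1. 0.0ms @ 0 + 338.346ms (3/7)
2. 338.346ms @ 3/7 + 338.346ms (3/7)
3. 676.692ms @ 6/7 + 338.346ms (3/7)
4. 1015.038ms @ 9/7 + 338.346ms (3/7)
5. 1353.383ms @ 12/7 + 338.346ms (3/7)
6. 1691.729ms @ 15/7 + 338.346ms (3/7)
7. 2030.075ms @ 18/7 + 338.346ms (3/7)

note 4 onset = 9/7b = 1015.038ms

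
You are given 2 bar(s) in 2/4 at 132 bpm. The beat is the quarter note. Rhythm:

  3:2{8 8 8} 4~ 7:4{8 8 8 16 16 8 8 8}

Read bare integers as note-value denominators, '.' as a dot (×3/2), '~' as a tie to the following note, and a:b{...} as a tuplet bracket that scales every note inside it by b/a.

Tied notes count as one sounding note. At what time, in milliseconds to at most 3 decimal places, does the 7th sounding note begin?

1. 0.0ms @ 0 + 151.515ms (1/3)
2. 151.515ms @ 1/3 + 151.515ms (1/3)
3. 303.03ms @ 2/3 + 151.515ms (1/3)
4. 454.545ms @ 1 + 584.416ms (9/7)
5. 1038.961ms @ 16/7 + 129.87ms (2/7)
6. 1168.831ms @ 18/7 + 129.87ms (2/7)
7. 1298.701ms @ 20/7 + 64.935ms (1/7)
8. 1363.636ms @ 3 + 64.935ms (1/7)
9. 1428.571ms @ 22/7 + 129.87ms (2/7)
10. 1558.442ms @ 24/7 + 129.87ms (2/7)
11. 1688.312ms @ 26/7 + 129.87ms (2/7)

note 7 onset = 20/7b = 1298.701ms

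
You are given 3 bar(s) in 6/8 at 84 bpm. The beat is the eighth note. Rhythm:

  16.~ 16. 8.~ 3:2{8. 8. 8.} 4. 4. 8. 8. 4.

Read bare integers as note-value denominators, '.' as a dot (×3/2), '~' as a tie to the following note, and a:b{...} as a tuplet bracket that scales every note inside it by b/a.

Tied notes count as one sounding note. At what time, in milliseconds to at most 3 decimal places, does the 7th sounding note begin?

note 7 onset = 12b = 8571.429ms

1. 0.0ms @ 0 + 1071.429ms (3/2)
2. 1071.429ms @ 3/2 + 1785.714ms (5/2)
3. 2857.143ms @ 4 + 714.286ms (1)
4. 3571.429ms @ 5 + 714.286ms (1)
5. 4285.714ms @ 6 + 2142.857ms (3)
6. 6428.571ms @ 9 + 2142.857ms (3)
7. 8571.429ms @ 12 + 1071.429ms (3/2)
8. 9642.857ms @ 27/2 + 1071.429ms (3/2)
9. 10714.286ms @ 15 + 2142.857ms (3)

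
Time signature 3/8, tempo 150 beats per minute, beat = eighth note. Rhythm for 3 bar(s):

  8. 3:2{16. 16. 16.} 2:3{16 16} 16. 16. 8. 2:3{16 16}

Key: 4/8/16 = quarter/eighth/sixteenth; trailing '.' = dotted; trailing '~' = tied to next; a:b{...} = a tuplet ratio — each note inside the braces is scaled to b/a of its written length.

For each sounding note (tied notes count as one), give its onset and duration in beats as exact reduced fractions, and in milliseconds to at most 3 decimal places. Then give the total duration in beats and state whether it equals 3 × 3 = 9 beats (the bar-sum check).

1) 0.0ms=0b +600.0ms=3/2b
2) 600.0ms=3/2b +200.0ms=1/2b
3) 800.0ms=2b +200.0ms=1/2b
4) 1000.0ms=5/2b +200.0ms=1/2b
5) 1200.0ms=3b +300.0ms=3/4b
6) 1500.0ms=15/4b +300.0ms=3/4b
7) 1800.0ms=9/2b +300.0ms=3/4b
8) 2100.0ms=21/4b +300.0ms=3/4b
9) 2400.0ms=6b +600.0ms=3/2b
10) 3000.0ms=15/2b +300.0ms=3/4b
11) 3300.0ms=33/4b +300.0ms=3/4b
Σ=9b of 9 (150bpm 3/8) — PASS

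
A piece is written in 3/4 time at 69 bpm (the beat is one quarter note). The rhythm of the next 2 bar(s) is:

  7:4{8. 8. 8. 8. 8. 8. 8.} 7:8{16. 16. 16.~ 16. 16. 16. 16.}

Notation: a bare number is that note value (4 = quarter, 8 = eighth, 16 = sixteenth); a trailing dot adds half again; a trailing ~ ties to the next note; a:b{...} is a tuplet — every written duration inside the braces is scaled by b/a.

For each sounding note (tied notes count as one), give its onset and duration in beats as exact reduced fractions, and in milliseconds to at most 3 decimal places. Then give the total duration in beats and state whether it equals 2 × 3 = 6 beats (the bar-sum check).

1) 0.0ms=0b +372.671ms=3/7b
2) 372.671ms=3/7b +372.671ms=3/7b
3) 745.342ms=6/7b +372.671ms=3/7b
4) 1118.012ms=9/7b +372.671ms=3/7b
5) 1490.683ms=12/7b +372.671ms=3/7b
6) 1863.354ms=15/7b +372.671ms=3/7b
7) 2236.025ms=18/7b +372.671ms=3/7b
8) 2608.696ms=3b +372.671ms=3/7b
9) 2981.366ms=24/7b +372.671ms=3/7b
10) 3354.037ms=27/7b +745.342ms=6/7b
11) 4099.379ms=33/7b +372.671ms=3/7b
12) 4472.05ms=36/7b +372.671ms=3/7b
13) 4844.72ms=39/7b +372.671ms=3/7b
Σ=6b of 6 (69bpm 3/4) — PASS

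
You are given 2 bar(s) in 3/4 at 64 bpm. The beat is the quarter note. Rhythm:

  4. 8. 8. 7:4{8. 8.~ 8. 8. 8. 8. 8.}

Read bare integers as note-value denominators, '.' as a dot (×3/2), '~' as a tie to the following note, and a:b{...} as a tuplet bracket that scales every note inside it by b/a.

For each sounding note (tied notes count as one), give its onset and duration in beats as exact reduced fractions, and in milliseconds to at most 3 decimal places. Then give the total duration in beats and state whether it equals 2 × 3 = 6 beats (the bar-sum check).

1) 0.0ms=0b +1406.25ms=3/2b
2) 1406.25ms=3/2b +703.125ms=3/4b
3) 2109.375ms=9/4b +703.125ms=3/4b
4) 2812.5ms=3b +401.786ms=3/7b
5) 3214.286ms=24/7b +803.571ms=6/7b
6) 4017.857ms=30/7b +401.786ms=3/7b
7) 4419.643ms=33/7b +401.786ms=3/7b
8) 4821.429ms=36/7b +401.786ms=3/7b
9) 5223.214ms=39/7b +401.786ms=3/7b
Σ=6b of 6 (64bpm 3/4) — PASS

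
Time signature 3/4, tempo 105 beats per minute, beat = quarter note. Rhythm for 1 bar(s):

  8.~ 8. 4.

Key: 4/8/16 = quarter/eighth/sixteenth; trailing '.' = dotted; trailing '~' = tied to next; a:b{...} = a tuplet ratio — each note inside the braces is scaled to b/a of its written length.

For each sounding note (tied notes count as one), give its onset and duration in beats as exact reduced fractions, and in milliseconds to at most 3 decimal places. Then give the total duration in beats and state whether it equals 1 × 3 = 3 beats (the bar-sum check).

1) 0.0ms=0b +857.143ms=3/2b
2) 857.143ms=3/2b +857.143ms=3/2b
Σ=3b of 3 (105bpm 3/4) — PASS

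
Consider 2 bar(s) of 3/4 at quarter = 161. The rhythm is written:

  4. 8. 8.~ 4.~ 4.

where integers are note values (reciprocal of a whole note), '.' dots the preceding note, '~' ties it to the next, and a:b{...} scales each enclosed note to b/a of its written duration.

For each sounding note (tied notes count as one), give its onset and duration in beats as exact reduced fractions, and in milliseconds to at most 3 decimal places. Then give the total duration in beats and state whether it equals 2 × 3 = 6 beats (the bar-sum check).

1) 0.0ms=0b +559.006ms=3/2b
2) 559.006ms=3/2b +279.503ms=3/4b
3) 838.509ms=9/4b +1397.516ms=15/4b
Σ=6b of 6 (161bpm 3/4) — PASS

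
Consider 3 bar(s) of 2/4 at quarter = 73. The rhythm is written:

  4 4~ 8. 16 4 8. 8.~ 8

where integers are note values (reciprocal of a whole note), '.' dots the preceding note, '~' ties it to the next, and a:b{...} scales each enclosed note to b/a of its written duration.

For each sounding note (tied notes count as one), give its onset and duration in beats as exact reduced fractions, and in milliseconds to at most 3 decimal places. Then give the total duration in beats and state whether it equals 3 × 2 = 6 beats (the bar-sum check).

1) 0.0ms=0b +821.918ms=1b
2) 821.918ms=1b +1438.356ms=7/4b
3) 2260.274ms=11/4b +205.479ms=1/4b
4) 2465.753ms=3b +821.918ms=1b
5) 3287.671ms=4b +616.438ms=3/4b
6) 3904.11ms=19/4b +1027.397ms=5/4b
Σ=6b of 6 (73bpm 2/4) — PASS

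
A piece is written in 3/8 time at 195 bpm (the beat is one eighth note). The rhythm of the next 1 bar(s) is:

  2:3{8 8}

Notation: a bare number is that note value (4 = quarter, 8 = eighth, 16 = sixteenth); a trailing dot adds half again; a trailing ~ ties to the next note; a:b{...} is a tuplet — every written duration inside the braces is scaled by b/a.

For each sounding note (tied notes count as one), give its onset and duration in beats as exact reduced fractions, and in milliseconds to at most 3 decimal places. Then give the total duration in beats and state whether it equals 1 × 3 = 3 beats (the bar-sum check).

1) 0.0ms=0b +461.538ms=3/2b
2) 461.538ms=3/2b +461.538ms=3/2b
Σ=3b of 3 (195bpm 3/8) — PASS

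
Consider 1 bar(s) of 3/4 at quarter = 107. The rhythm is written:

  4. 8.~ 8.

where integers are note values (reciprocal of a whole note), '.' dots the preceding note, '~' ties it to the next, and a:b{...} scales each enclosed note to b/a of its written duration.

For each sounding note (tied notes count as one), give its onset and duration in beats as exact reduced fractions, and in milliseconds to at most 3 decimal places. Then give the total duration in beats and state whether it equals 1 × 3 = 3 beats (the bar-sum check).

1) 0.0ms=0b +841.121ms=3/2b
2) 841.121ms=3/2b +841.121ms=3/2b
Σ=3b of 3 (107bpm 3/4) — PASS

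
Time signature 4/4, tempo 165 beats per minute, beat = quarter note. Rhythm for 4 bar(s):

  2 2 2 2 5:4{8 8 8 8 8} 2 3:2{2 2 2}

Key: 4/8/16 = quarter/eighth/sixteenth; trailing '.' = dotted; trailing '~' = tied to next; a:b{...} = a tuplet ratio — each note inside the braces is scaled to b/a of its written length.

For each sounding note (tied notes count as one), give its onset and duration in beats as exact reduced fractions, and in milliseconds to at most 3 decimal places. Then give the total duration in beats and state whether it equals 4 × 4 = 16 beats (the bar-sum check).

1) 0.0ms=0b +727.273ms=2b
2) 727.273ms=2b +727.273ms=2b
3) 1454.545ms=4b +727.273ms=2b
4) 2181.818ms=6b +727.273ms=2b
5) 2909.091ms=8b +145.455ms=2/5b
6) 3054.545ms=42/5b +145.455ms=2/5b
7) 3200.0ms=44/5b +145.455ms=2/5b
8) 3345.455ms=46/5b +145.455ms=2/5b
9) 3490.909ms=48/5b +145.455ms=2/5b
10) 3636.364ms=10b +727.273ms=2b
11) 4363.636ms=12b +484.848ms=4/3b
12) 4848.485ms=40/3b +484.848ms=4/3b
13) 5333.333ms=44/3b +484.848ms=4/3b
Σ=16b of 16 (165bpm 4/4) — PASS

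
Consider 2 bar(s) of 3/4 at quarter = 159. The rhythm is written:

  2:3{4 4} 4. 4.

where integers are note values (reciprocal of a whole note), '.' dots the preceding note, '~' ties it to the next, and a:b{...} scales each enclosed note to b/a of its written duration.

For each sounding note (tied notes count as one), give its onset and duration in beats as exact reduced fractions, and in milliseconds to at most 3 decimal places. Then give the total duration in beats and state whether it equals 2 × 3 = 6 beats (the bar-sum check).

1) 0.0ms=0b +566.038ms=3/2b
2) 566.038ms=3/2b +566.038ms=3/2b
3) 1132.075ms=3b +566.038ms=3/2b
4) 1698.113ms=9/2b +566.038ms=3/2b
Σ=6b of 6 (159bpm 3/4) — PASS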